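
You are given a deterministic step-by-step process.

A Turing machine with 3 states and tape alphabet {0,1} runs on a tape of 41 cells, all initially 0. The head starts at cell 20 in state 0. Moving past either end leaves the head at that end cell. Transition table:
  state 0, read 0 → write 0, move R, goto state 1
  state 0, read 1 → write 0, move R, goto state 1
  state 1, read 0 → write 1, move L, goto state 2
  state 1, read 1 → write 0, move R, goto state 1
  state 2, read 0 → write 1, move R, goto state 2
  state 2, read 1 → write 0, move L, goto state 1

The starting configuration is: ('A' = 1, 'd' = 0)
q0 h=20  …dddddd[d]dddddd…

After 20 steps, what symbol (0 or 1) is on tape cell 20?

1

t=0: q0 h=20  …dddddd[d]dddddd…
t=1: q1 h=21  …dddddd[d]dddddd…
t=2: q2 h=20  …dddddd[d]Addddd…
t=3: q2 h=21  …dddddA[A]dddddd…
t=4: q1 h=20  …dddddd[A]dddddd…
t=5: q1 h=21  …dddddd[d]dddddd…
t=6: q2 h=20  …dddddd[d]Addddd…
t=7: q2 h=21  …dddddA[A]dddddd…
t=8: q1 h=20  …dddddd[A]dddddd…
t=9: q1 h=21  …dddddd[d]dddddd…
t=10: q2 h=20  …dddddd[d]Addddd…
t=11: q2 h=21  …dddddA[A]dddddd…
t=12: q1 h=20  …dddddd[A]dddddd…
t=13: q1 h=21  …dddddd[d]dddddd…
t=14: q2 h=20  …dddddd[d]Addddd…
t=15: q2 h=21  …dddddA[A]dddddd…
t=16: q1 h=20  …dddddd[A]dddddd…
t=17: q1 h=21  …dddddd[d]dddddd…
t=18: q2 h=20  …dddddd[d]Addddd…
t=19: q2 h=21  …dddddA[A]dddddd…
t=20: q1 h=20  …dddddd[A]dddddd…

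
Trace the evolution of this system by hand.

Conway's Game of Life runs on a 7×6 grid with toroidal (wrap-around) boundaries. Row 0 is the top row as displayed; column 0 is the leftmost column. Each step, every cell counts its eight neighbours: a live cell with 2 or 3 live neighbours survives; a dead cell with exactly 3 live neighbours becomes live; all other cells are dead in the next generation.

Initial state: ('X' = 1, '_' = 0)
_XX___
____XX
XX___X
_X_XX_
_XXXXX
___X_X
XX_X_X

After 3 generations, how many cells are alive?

gen 0: _XX___
____XX
XX___X
_X_XX_
_XXXXX
___X_X
XX_X_X
gen 1: _XXX__
__X_XX
_XXX__
______
_X___X
______
_X_X_X
gen 2: _X___X
X___X_
_XXXX_
XX____
______
__X_X_
XX_XX_
gen 3: _XXX__
X___X_
__XXX_
XX_X__
_X____
_XX_XX
XX_XX_

20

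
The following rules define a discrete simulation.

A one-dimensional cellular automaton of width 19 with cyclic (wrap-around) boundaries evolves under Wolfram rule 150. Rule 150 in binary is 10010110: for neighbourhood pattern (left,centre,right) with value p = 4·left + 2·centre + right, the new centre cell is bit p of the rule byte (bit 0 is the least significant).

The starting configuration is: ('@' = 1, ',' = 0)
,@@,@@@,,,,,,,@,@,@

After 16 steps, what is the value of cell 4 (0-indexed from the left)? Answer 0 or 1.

t=0: ,@@,@@@,,,,,,,@,@,@
t=1: ,,,,,@,@,,,,,@@,@,@
t=2: @,,,@@,@@,,,@,,,@,@
t=3: ,@,@,,,,,@,@@@,@@,,
t=4: @@,@@,,,@@,,@,,,,@,
t=5: ,,,,,@,@,,@@@@,,@@,
t=6: ,,,,@@,@@@,@@,@@,,@
t=7: @,,@,,,,@,,,,,,,@@@
t=8: ,@@@@,,@@@,,,,,@,@@
t=9: ,,@@,@@,@,@,,,@@,,,
t=10: ,@,,,,,,@,@@,@,,@,,
t=11: @@@,,,,@@,,,,@@@@@,
t=12: ,@,@,,@,,@,,@,@@@,,
t=13: @@,@@@@@@@@@@,,@,@,
t=14: ,,,,@@@@@@@@,@@@,@,
t=15: ,,,@,@@@@@@,,,@,,@@
t=16: @,@@,,@@@@,@,@@@@,,

0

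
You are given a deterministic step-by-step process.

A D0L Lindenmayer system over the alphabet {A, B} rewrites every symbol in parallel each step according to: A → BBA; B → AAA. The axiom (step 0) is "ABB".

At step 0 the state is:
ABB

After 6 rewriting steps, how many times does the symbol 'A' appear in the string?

1261

step 0: ABB
step 1: BBAAAAAAA
step 2: AAAAAABBABBABBABBABBABBABBA
step 3: BBABBABBABBABBABBAAAAAAABBAAAAAAABBAAAAAAABBAAAAAAABBAAAAAAABBAAAAAAABBAAAAAAABBA
step 4: AAAAAABBAAAAAAABBAAAAAAABBAAAAAAABBAAAAAAABBAAAAAAABBABBAB…ABBABBABBABBABBABBABBAAAAAAABBABBABBABBABBABBABBAAAAAAABBA  (len 243)
step 5: BBABBABBABBABBABBAAAAAAABBABBABBABBABBABBABBAAAAAAABBABBAB…ABBAAAAAAABBAAAAAAABBAAAAAAABBABBABBABBABBABBABBAAAAAAABBA  (len 729)
step 6: AAAAAABBAAAAAAABBAAAAAAABBAAAAAAABBAAAAAAABBAAAAAAABBABBAB…ABBAAAAAAABBAAAAAAABBAAAAAAABBABBABBABBABBABBABBAAAAAAABBA  (len 2187)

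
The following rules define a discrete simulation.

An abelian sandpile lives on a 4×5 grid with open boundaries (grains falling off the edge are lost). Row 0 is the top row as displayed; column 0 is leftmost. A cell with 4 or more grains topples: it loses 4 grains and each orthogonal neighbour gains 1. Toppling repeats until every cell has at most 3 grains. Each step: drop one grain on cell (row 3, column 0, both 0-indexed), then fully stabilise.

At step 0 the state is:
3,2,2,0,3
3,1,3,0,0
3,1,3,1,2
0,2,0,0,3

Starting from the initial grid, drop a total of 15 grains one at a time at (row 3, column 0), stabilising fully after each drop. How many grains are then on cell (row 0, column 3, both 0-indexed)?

1

t=0: 3,2,2,0,3
3,1,3,0,0
3,1,3,1,2
0,2,0,0,3
t=1: 3,2,2,0,3
3,1,3,0,0
3,1,3,1,2
1,2,0,0,3
t=2: 3,2,2,0,3
3,1,3,0,0
3,1,3,1,2
2,2,0,0,3
t=3: 3,2,2,0,3
3,1,3,0,0
3,1,3,1,2
3,2,0,0,3
t=4: 0,3,2,0,3
1,2,3,0,0
1,2,3,1,2
1,3,0,0,3
t=5: 0,3,2,0,3
1,2,3,0,0
1,2,3,1,2
2,3,0,0,3
t=6: 0,3,2,0,3
1,2,3,0,0
1,2,3,1,2
3,3,0,0,3
t=7: 0,3,2,0,3
1,2,3,0,0
2,3,3,1,2
1,0,1,0,3
t=8: 0,3,2,0,3
1,2,3,0,0
2,3,3,1,2
2,0,1,0,3
t=9: 0,3,2,0,3
1,2,3,0,0
2,3,3,1,2
3,0,1,0,3
t=10: 0,3,2,0,3
1,2,3,0,0
3,3,3,1,2
0,1,1,0,3
t=11: 0,3,2,0,3
1,2,3,0,0
3,3,3,1,2
1,1,1,0,3
t=12: 0,3,2,0,3
1,2,3,0,0
3,3,3,1,2
2,1,1,0,3
t=13: 0,3,2,0,3
1,2,3,0,0
3,3,3,1,2
3,1,1,0,3
t=14: 1,1,0,1,3
3,1,2,1,0
1,2,1,2,2
1,3,2,0,3
t=15: 1,1,0,1,3
3,1,2,1,0
1,2,1,2,2
2,3,2,0,3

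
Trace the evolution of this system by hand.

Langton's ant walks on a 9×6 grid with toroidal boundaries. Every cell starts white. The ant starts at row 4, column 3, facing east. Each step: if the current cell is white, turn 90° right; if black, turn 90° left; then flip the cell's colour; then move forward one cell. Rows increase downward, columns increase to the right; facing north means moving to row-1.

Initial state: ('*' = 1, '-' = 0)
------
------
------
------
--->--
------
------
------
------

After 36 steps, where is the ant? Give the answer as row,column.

4,5

gen 0: ------
------
------
------
--->--
------
------
------
------
gen 1: ------
------
------
------
---*--
---v--
------
------
------
gen 2: ------
------
------
------
---*--
--<*--
------
------
------
gen 3: ------
------
------
------
--^*--
--**--
------
------
------
gen 4: ------
------
------
------
--*>--
--**--
------
------
------
gen 5: ------
------
------
---^--
--*---
--**--
------
------
------
gen 6: ------
------
------
---*>-
--*---
--**--
------
------
------
gen 7: ------
------
------
---**-
--*-v-
--**--
------
------
------
gen 8: ------
------
------
---**-
--*<*-
--**--
------
------
------
gen 9: ------
------
------
---^*-
--***-
--**--
------
------
------
gen 10: ------
------
------
--<-*-
--***-
--**--
------
------
------
gen 11: ------
------
--^---
--*-*-
--***-
--**--
------
------
------
gen 12: ------
------
--*>--
--*-*-
--***-
--**--
------
------
------
gen 13: ------
------
--**--
--*v*-
--***-
--**--
------
------
------
gen 14: ------
------
--**--
--<**-
--***-
--**--
------
------
------
gen 15: ------
------
--**--
---**-
--v**-
--**--
------
------
------
gen 16: ------
------
--**--
---**-
--->*-
--**--
------
------
------
gen 17: ------
------
--**--
---^*-
----*-
--**--
------
------
------
gen 18: ------
------
--**--
--<-*-
----*-
--**--
------
------
------
gen 19: ------
------
--^*--
--*-*-
----*-
--**--
------
------
------
gen 20: ------
------
-<-*--
--*-*-
----*-
--**--
------
------
------
gen 21: ------
-^----
-*-*--
--*-*-
----*-
--**--
------
------
------
gen 22: ------
-*>---
-*-*--
--*-*-
----*-
--**--
------
------
------
gen 23: ------
-**---
-*v*--
--*-*-
----*-
--**--
------
------
------
gen 24: ------
-**---
-<**--
--*-*-
----*-
--**--
------
------
------
gen 25: ------
-**---
--**--
-v*-*-
----*-
--**--
------
------
------
gen 26: ------
-**---
--**--
<**-*-
----*-
--**--
------
------
------
gen 27: ------
-**---
^-**--
***-*-
----*-
--**--
------
------
------
gen 28: ------
-**---
*>**--
***-*-
----*-
--**--
------
------
------
gen 29: ------
-**---
****--
*v*-*-
----*-
--**--
------
------
------
gen 30: ------
-**---
****--
*->-*-
----*-
--**--
------
------
------
gen 31: ------
-**---
**^*--
*---*-
----*-
--**--
------
------
------
gen 32: ------
-**---
*<-*--
*---*-
----*-
--**--
------
------
------
gen 33: ------
-**---
*--*--
*v--*-
----*-
--**--
------
------
------
gen 34: ------
-**---
*--*--
<*--*-
----*-
--**--
------
------
------
gen 35: ------
-**---
*--*--
-*--*-
v---*-
--**--
------
------
------
gen 36: ------
-**---
*--*--
-*--*-
*---*<
--**--
------
------
------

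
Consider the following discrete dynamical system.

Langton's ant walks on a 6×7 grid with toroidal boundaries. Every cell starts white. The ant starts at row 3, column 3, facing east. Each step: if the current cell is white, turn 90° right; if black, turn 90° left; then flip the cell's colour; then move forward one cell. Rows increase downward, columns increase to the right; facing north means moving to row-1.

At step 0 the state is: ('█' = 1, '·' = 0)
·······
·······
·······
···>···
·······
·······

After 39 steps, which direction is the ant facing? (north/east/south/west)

south

k=0  ·······
·······
·······
···>···
·······
·······
k=1  ·······
·······
·······
···█···
···v···
·······
k=2  ·······
·······
·······
···█···
··<█···
·······
k=3  ·······
·······
·······
··^█···
··██···
·······
k=4  ·······
·······
·······
··█>···
··██···
·······
k=5  ·······
·······
···^···
··█····
··██···
·······
k=6  ·······
·······
···█>··
··█····
··██···
·······
k=7  ·······
·······
···██··
··█·v··
··██···
·······
k=8  ·······
·······
···██··
··█<█··
··██···
·······
k=9  ·······
·······
···^█··
··███··
··██···
·······
k=10  ·······
·······
··<·█··
··███··
··██···
·······
k=11  ·······
··^····
··█·█··
··███··
··██···
·······
k=12  ·······
··█>···
··█·█··
··███··
··██···
·······
k=13  ·······
··██···
··█v█··
··███··
··██···
·······
k=14  ·······
··██···
··<██··
··███··
··██···
·······
k=15  ·······
··██···
···██··
··v██··
··██···
·······
k=16  ·······
··██···
···██··
···>█··
··██···
·······
k=17  ·······
··██···
···^█··
····█··
··██···
·······
k=18  ·······
··██···
··<·█··
····█··
··██···
·······
k=19  ·······
··^█···
··█·█··
····█··
··██···
·······
k=20  ·······
·<·█···
··█·█··
····█··
··██···
·······
k=21  ·^·····
·█·█···
··█·█··
····█··
··██···
·······
k=22  ·█>····
·█·█···
··█·█··
····█··
··██···
·······
k=23  ·██····
·█v█···
··█·█··
····█··
··██···
·······
k=24  ·██····
·<██···
··█·█··
····█··
··██···
·······
k=25  ·██····
··██···
·v█·█··
····█··
··██···
·······
k=26  ·██····
··██···
<██·█··
····█··
··██···
·······
k=27  ·██····
^·██···
███·█··
····█··
··██···
·······
k=28  ·██····
█>██···
███·█··
····█··
··██···
·······
k=29  ·██····
████···
█v█·█··
····█··
··██···
·······
k=30  ·██····
████···
█·>·█··
····█··
··██···
·······
k=31  ·██····
██^█···
█···█··
····█··
··██···
·······
k=32  ·██····
█<·█···
█···█··
····█··
··██···
·······
k=33  ·██····
█··█···
█v··█··
····█··
··██···
·······
k=34  ·██····
█··█···
<█··█··
····█··
··██···
·······
k=35  ·██····
█··█···
·█··█··
v···█··
··██···
·······
k=36  ·██····
█··█···
·█··█··
█···█·<
··██···
·······
k=37  ·██····
█··█···
·█··█·^
█···█·█
··██···
·······
k=38  ·██····
█··█···
>█··█·█
█···█·█
··██···
·······
k=39  ·██····
█··█···
██··█·█
v···█·█
··██···
·······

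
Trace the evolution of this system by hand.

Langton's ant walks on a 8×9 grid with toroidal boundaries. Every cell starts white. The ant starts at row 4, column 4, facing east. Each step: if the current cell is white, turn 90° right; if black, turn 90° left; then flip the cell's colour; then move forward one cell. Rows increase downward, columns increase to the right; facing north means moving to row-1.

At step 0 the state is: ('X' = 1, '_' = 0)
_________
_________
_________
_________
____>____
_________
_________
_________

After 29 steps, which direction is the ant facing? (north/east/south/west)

south

[0] _________
_________
_________
_________
____>____
_________
_________
_________
[1] _________
_________
_________
_________
____X____
____v____
_________
_________
[2] _________
_________
_________
_________
____X____
___<X____
_________
_________
[3] _________
_________
_________
_________
___^X____
___XX____
_________
_________
[4] _________
_________
_________
_________
___X>____
___XX____
_________
_________
[5] _________
_________
_________
____^____
___X_____
___XX____
_________
_________
[6] _________
_________
_________
____X>___
___X_____
___XX____
_________
_________
[7] _________
_________
_________
____XX___
___X_v___
___XX____
_________
_________
[8] _________
_________
_________
____XX___
___X<X___
___XX____
_________
_________
[9] _________
_________
_________
____^X___
___XXX___
___XX____
_________
_________
[10] _________
_________
_________
___<_X___
___XXX___
___XX____
_________
_________
[11] _________
_________
___^_____
___X_X___
___XXX___
___XX____
_________
_________
[12] _________
_________
___X>____
___X_X___
___XXX___
___XX____
_________
_________
[13] _________
_________
___XX____
___XvX___
___XXX___
___XX____
_________
_________
[14] _________
_________
___XX____
___<XX___
___XXX___
___XX____
_________
_________
[15] _________
_________
___XX____
____XX___
___vXX___
___XX____
_________
_________
[16] _________
_________
___XX____
____XX___
____>X___
___XX____
_________
_________
[17] _________
_________
___XX____
____^X___
_____X___
___XX____
_________
_________
[18] _________
_________
___XX____
___<_X___
_____X___
___XX____
_________
_________
[19] _________
_________
___^X____
___X_X___
_____X___
___XX____
_________
_________
[20] _________
_________
__<_X____
___X_X___
_____X___
___XX____
_________
_________
[21] _________
__^______
__X_X____
___X_X___
_____X___
___XX____
_________
_________
[22] _________
__X>_____
__X_X____
___X_X___
_____X___
___XX____
_________
_________
[23] _________
__XX_____
__XvX____
___X_X___
_____X___
___XX____
_________
_________
[24] _________
__XX_____
__<XX____
___X_X___
_____X___
___XX____
_________
_________
[25] _________
__XX_____
___XX____
__vX_X___
_____X___
___XX____
_________
_________
[26] _________
__XX_____
___XX____
_<XX_X___
_____X___
___XX____
_________
_________
[27] _________
__XX_____
_^_XX____
_XXX_X___
_____X___
___XX____
_________
_________
[28] _________
__XX_____
_X>XX____
_XXX_X___
_____X___
___XX____
_________
_________
[29] _________
__XX_____
_XXXX____
_XvX_X___
_____X___
___XX____
_________
_________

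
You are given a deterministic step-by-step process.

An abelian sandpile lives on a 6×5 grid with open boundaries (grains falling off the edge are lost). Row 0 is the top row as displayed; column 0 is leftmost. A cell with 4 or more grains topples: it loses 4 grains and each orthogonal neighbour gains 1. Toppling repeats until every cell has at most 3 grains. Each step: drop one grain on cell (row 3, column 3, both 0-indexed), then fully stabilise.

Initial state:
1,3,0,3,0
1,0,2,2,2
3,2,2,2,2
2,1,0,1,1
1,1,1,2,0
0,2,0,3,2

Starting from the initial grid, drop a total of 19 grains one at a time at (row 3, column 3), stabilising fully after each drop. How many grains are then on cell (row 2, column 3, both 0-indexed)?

3

gen 0: 1,3,0,3,0
1,0,2,2,2
3,2,2,2,2
2,1,0,1,1
1,1,1,2,0
0,2,0,3,2
gen 1: 1,3,0,3,0
1,0,2,2,2
3,2,2,2,2
2,1,0,2,1
1,1,1,2,0
0,2,0,3,2
gen 2: 1,3,0,3,0
1,0,2,2,2
3,2,2,2,2
2,1,0,3,1
1,1,1,2,0
0,2,0,3,2
gen 3: 1,3,0,3,0
1,0,2,2,2
3,2,2,3,2
2,1,1,0,2
1,1,1,3,0
0,2,0,3,2
gen 4: 1,3,0,3,0
1,0,2,2,2
3,2,2,3,2
2,1,1,1,2
1,1,1,3,0
0,2,0,3,2
gen 5: 1,3,0,3,0
1,0,2,2,2
3,2,2,3,2
2,1,1,2,2
1,1,1,3,0
0,2,0,3,2
gen 6: 1,3,0,3,0
1,0,2,2,2
3,2,2,3,2
2,1,1,3,2
1,1,1,3,0
0,2,0,3,2
gen 7: 1,3,0,3,0
1,0,2,3,2
3,2,3,0,3
2,1,2,2,3
1,1,2,1,1
0,2,1,0,3
gen 8: 1,3,0,3,0
1,0,2,3,2
3,2,3,0,3
2,1,2,3,3
1,1,2,1,1
0,2,1,0,3
gen 9: 1,3,0,3,0
1,0,2,3,3
3,2,3,2,0
2,1,3,1,1
1,1,2,2,2
0,2,1,0,3
gen 10: 1,3,0,3,0
1,0,2,3,3
3,2,3,2,0
2,1,3,2,1
1,1,2,2,2
0,2,1,0,3
gen 11: 1,3,0,3,0
1,0,2,3,3
3,2,3,2,0
2,1,3,3,1
1,1,2,2,2
0,2,1,0,3
gen 12: 1,3,2,0,2
1,1,0,3,0
3,3,2,1,2
2,2,1,2,2
1,1,3,3,2
0,2,1,0,3
gen 13: 1,3,2,0,2
1,1,0,3,0
3,3,2,1,2
2,2,1,3,2
1,1,3,3,2
0,2,1,0,3
gen 14: 1,3,2,0,2
1,1,0,3,0
3,3,2,2,2
2,2,3,1,3
1,2,0,1,3
0,2,2,1,3
gen 15: 1,3,2,0,2
1,1,0,3,0
3,3,2,2,2
2,2,3,2,3
1,2,0,1,3
0,2,2,1,3
gen 16: 1,3,2,0,2
1,1,0,3,0
3,3,2,2,2
2,2,3,3,3
1,2,0,1,3
0,2,2,1,3
gen 17: 1,3,2,0,2
1,1,0,3,0
3,3,3,3,3
2,3,0,2,1
1,2,1,3,1
0,2,2,2,0
gen 18: 1,3,2,0,2
1,1,0,3,0
3,3,3,3,3
2,3,0,3,1
1,2,1,3,1
0,2,2,2,0
gen 19: 1,3,2,1,2
2,2,2,0,2
1,2,1,3,0
0,1,3,2,3
2,3,2,0,2
0,2,2,3,0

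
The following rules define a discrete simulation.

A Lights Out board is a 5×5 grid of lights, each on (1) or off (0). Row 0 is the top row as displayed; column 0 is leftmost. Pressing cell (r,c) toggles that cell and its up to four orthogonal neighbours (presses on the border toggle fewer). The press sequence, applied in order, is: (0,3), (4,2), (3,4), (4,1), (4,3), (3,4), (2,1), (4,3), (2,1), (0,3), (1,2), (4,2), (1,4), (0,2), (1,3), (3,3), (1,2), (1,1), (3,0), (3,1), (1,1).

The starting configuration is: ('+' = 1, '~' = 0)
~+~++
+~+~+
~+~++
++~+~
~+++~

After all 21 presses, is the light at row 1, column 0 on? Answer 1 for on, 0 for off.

step 0: ~+~++
+~+~+
~+~++
++~+~
~+++~
step 1: ~++~~
+~+++
~+~++
++~+~
~+++~
step 2: ~++~~
+~+++
~+~++
++++~
~~~~~
step 3: ~++~~
+~+++
~+~+~
+++~+
~~~~+
step 4: ~++~~
+~+++
~+~+~
+~+~+
+++~+
step 5: ~++~~
+~+++
~+~+~
+~+++
++~+~
step 6: ~++~~
+~+++
~+~++
+~+~~
++~++
step 7: ~++~~
+++++
+~+++
+++~~
++~++
step 8: ~++~~
+++++
+~+++
++++~
+++~~
step 9: ~++~~
+~+++
~+~++
+~++~
+++~~
step 10: ~+~++
+~+~+
~+~++
+~++~
+++~~
step 11: ~++++
++~++
~++++
+~++~
+++~~
step 12: ~++++
++~++
~++++
+~~+~
+~~+~
step 13: ~+++~
++~~~
~+++~
+~~+~
+~~+~
step 14: ~~~~~
+++~~
~+++~
+~~+~
+~~+~
step 15: ~~~+~
++~++
~++~~
+~~+~
+~~+~
step 16: ~~~+~
++~++
~+++~
+~+~+
+~~~~
step 17: ~~++~
+~+~+
~+~+~
+~+~+
+~~~~
step 18: ~+++~
~+~~+
~~~+~
+~+~+
+~~~~
step 19: ~+++~
~+~~+
+~~+~
~++~+
~~~~~
step 20: ~+++~
~+~~+
++~+~
+~~~+
~+~~~
step 21: ~~++~
+~+~+
+~~+~
+~~~+
~+~~~

1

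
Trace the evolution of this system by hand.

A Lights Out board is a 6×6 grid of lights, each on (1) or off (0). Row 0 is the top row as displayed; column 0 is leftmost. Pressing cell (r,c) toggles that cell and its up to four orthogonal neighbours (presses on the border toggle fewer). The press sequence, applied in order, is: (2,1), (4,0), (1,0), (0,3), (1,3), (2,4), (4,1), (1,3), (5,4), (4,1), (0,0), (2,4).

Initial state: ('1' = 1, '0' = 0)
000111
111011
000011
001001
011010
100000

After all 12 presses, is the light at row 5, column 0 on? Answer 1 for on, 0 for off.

step 0: 000111
111011
000011
001001
011010
100000
step 1: 000111
101011
111011
011001
011010
100000
step 2: 000111
101011
111011
111001
101010
000000
step 3: 100111
011011
011011
111001
101010
000000
step 4: 101001
011111
011011
111001
101010
000000
step 5: 101101
010001
011111
111001
101010
000000
step 6: 101101
010011
011000
111011
101010
000000
step 7: 101101
010011
011000
101011
010010
010000
step 8: 101001
011101
011100
101011
010010
010000
step 9: 101001
011101
011100
101011
010000
010111
step 10: 101001
011101
011100
111011
101000
000111
step 11: 011001
111101
011100
111011
101000
000111
step 12: 011001
111111
011011
111001
101000
000111

0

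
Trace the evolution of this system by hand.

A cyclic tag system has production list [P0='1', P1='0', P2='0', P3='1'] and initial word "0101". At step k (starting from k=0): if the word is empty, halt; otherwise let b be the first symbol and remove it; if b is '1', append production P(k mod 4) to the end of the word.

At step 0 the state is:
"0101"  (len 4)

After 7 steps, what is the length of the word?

[0] "0101"  (len 4)
[1] "101"  (len 3)
[2] "010"  (len 3)
[3] "10"  (len 2)
[4] "01"  (len 2)
[5] "1"  (len 1)
[6] "0"  (len 1)
[7] (halted — word empty)

0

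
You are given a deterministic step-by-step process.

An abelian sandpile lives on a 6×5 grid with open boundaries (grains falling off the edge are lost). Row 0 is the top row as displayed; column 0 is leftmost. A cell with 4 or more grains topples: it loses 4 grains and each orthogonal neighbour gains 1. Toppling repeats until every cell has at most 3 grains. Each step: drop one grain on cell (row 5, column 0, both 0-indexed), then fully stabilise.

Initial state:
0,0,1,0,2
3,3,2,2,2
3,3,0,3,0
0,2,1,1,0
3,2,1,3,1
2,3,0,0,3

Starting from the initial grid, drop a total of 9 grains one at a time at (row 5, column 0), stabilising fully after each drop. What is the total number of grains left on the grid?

47

gen 0: 0,0,1,0,2
3,3,2,2,2
3,3,0,3,0
0,2,1,1,0
3,2,1,3,1
2,3,0,0,3
gen 1: 0,0,1,0,2
3,3,2,2,2
3,3,0,3,0
0,2,1,1,0
3,2,1,3,1
3,3,0,0,3
gen 2: 0,0,1,0,2
3,3,2,2,2
3,3,0,3,0
1,3,1,1,0
1,0,2,3,1
2,1,1,0,3
gen 3: 0,0,1,0,2
3,3,2,2,2
3,3,0,3,0
1,3,1,1,0
1,0,2,3,1
3,1,1,0,3
gen 4: 0,0,1,0,2
3,3,2,2,2
3,3,0,3,0
1,3,1,1,0
2,0,2,3,1
0,2,1,0,3
gen 5: 0,0,1,0,2
3,3,2,2,2
3,3,0,3,0
1,3,1,1,0
2,0,2,3,1
1,2,1,0,3
gen 6: 0,0,1,0,2
3,3,2,2,2
3,3,0,3,0
1,3,1,1,0
2,0,2,3,1
2,2,1,0,3
gen 7: 0,0,1,0,2
3,3,2,2,2
3,3,0,3,0
1,3,1,1,0
2,0,2,3,1
3,2,1,0,3
gen 8: 0,0,1,0,2
3,3,2,2,2
3,3,0,3,0
1,3,1,1,0
3,0,2,3,1
0,3,1,0,3
gen 9: 0,0,1,0,2
3,3,2,2,2
3,3,0,3,0
1,3,1,1,0
3,0,2,3,1
1,3,1,0,3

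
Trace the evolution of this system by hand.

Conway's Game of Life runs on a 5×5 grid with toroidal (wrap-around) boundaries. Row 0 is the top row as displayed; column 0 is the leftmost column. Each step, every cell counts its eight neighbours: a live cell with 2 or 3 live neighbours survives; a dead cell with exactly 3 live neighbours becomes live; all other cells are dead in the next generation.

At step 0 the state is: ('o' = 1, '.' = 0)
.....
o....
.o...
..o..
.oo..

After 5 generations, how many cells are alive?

2

gen 0: .....
o....
.o...
..o..
.oo..
gen 1: .o...
.....
.o...
..o..
.oo..
gen 2: .oo..
.....
.....
..o..
.oo..
gen 3: .oo..
.....
.....
.oo..
...o.
gen 4: ..o..
.....
.....
..o..
...o.
gen 5: .....
.....
.....
.....
..oo.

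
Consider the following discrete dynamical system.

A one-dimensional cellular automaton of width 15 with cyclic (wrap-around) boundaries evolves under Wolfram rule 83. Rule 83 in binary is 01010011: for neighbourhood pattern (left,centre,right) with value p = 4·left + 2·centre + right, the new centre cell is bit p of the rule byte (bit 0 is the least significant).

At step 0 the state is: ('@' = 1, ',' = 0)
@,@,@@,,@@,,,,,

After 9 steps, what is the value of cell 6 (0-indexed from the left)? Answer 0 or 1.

1

[0] @,@,@@,,@@,,,,,
[1] ,,,,,@@@,@@@@@@
[2] @@@@@,,@,,,,,,@
[3] ,,,,@@@,@@@@@@,
[4] @@@@,,@,,,,,,@@
[5] ,,,@@@,@@@@@@,,
[6] @@@,,@,,,,,,@@@
[7] ,,@@@,@@@@@@,,,
[8] @@,,@,,,,,,@@@@
[9] ,@@@,@@@@@@,,,,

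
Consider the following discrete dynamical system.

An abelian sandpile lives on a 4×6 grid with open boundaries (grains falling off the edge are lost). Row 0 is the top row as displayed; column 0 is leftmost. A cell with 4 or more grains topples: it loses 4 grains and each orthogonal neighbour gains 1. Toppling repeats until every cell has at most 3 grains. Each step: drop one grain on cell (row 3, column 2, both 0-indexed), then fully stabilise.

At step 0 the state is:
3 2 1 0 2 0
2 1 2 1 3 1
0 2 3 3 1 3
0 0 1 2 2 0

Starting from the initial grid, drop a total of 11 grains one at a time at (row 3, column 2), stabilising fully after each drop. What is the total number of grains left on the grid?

0) 3 2 1 0 2 0
2 1 2 1 3 1
0 2 3 3 1 3
0 0 1 2 2 0
1) 3 2 1 0 2 0
2 1 2 1 3 1
0 2 3 3 1 3
0 0 2 2 2 0
2) 3 2 1 0 2 0
2 1 2 1 3 1
0 2 3 3 1 3
0 0 3 2 2 0
3) 3 2 1 0 2 0
2 1 3 2 3 1
0 3 1 1 2 3
0 1 2 0 3 0
4) 3 2 1 0 2 0
2 1 3 2 3 1
0 3 1 1 2 3
0 1 3 0 3 0
5) 3 2 1 0 2 0
2 1 3 2 3 1
0 3 2 1 2 3
0 2 0 1 3 0
6) 3 2 1 0 2 0
2 1 3 2 3 1
0 3 2 1 2 3
0 2 1 1 3 0
7) 3 2 1 0 2 0
2 1 3 2 3 1
0 3 2 1 2 3
0 2 2 1 3 0
8) 3 2 1 0 2 0
2 1 3 2 3 1
0 3 2 1 2 3
0 2 3 1 3 0
9) 3 2 1 0 2 0
2 1 3 2 3 1
0 3 3 1 2 3
0 3 0 2 3 0
10) 3 2 1 0 2 0
2 1 3 2 3 1
0 3 3 1 2 3
0 3 1 2 3 0
11) 3 2 1 0 2 0
2 1 3 2 3 1
0 3 3 1 2 3
0 3 2 2 3 0

42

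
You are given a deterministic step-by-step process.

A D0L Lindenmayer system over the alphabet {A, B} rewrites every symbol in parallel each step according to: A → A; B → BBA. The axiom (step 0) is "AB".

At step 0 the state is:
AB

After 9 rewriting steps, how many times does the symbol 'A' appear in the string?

512

t=0: AB
t=1: ABBA
t=2: ABBABBAA
t=3: ABBABBAABBABBAAA
t=4: ABBABBAABBABBAAABBABBAABBABBAAAA
t=5: ABBABBAABBABBAAABBABBAABBABBAAAABBABBAABBABBAAABBABBAABBABBAAAAA
t=6: ABBABBAABBABBAAABBABBAABBABBAAAABBABBAABBABBAAABBABBAABBAB…ABBABBAAABBABBAABBABBAAAABBABBAABBABBAAABBABBAABBABBAAAAAA  (len 128)
t=7: ABBABBAABBABBAAABBABBAABBABBAAAABBABBAABBABBAAABBABBAABBAB…BBABBAAABBABBAABBABBAAAABBABBAABBABBAAABBABBAABBABBAAAAAAA  (len 256)
t=8: ABBABBAABBABBAAABBABBAABBABBAAAABBABBAABBABBAAABBABBAABBAB…BABBAAABBABBAABBABBAAAABBABBAABBABBAAABBABBAABBABBAAAAAAAA  (len 512)
t=9: ABBABBAABBABBAAABBABBAABBABBAAAABBABBAABBABBAAABBABBAABBAB…ABBAAABBABBAABBABBAAAABBABBAABBABBAAABBABBAABBABBAAAAAAAAA  (len 1024)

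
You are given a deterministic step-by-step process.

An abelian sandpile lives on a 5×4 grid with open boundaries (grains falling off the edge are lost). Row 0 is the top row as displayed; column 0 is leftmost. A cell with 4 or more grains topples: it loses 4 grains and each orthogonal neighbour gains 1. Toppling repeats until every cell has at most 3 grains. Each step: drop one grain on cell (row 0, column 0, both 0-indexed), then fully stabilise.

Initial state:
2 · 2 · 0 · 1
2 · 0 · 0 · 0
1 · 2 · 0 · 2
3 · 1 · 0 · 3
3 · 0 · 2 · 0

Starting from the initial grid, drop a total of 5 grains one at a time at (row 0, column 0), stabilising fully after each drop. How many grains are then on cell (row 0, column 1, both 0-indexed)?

step 0: 2 · 2 · 0 · 1
2 · 0 · 0 · 0
1 · 2 · 0 · 2
3 · 1 · 0 · 3
3 · 0 · 2 · 0
step 1: 3 · 2 · 0 · 1
2 · 0 · 0 · 0
1 · 2 · 0 · 2
3 · 1 · 0 · 3
3 · 0 · 2 · 0
step 2: 0 · 3 · 0 · 1
3 · 0 · 0 · 0
1 · 2 · 0 · 2
3 · 1 · 0 · 3
3 · 0 · 2 · 0
step 3: 1 · 3 · 0 · 1
3 · 0 · 0 · 0
1 · 2 · 0 · 2
3 · 1 · 0 · 3
3 · 0 · 2 · 0
step 4: 2 · 3 · 0 · 1
3 · 0 · 0 · 0
1 · 2 · 0 · 2
3 · 1 · 0 · 3
3 · 0 · 2 · 0
step 5: 3 · 3 · 0 · 1
3 · 0 · 0 · 0
1 · 2 · 0 · 2
3 · 1 · 0 · 3
3 · 0 · 2 · 0

3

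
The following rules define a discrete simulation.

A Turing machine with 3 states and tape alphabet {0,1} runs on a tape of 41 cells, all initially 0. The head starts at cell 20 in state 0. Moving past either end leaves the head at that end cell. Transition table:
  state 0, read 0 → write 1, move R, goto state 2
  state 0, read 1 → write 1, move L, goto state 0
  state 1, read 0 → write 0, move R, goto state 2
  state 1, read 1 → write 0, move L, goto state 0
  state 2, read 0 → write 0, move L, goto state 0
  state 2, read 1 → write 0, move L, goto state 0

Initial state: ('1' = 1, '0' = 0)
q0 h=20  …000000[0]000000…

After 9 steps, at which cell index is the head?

17

gen 0: q0 h=20  …000000[0]000000…
gen 1: q2 h=21  …000001[0]000000…
gen 2: q0 h=20  …000000[1]000000…
gen 3: q0 h=19  …000000[0]100000…
gen 4: q2 h=20  …000001[1]000000…
gen 5: q0 h=19  …000000[1]000000…
gen 6: q0 h=18  …000000[0]100000…
gen 7: q2 h=19  …000001[1]000000…
gen 8: q0 h=18  …000000[1]000000…
gen 9: q0 h=17  …000000[0]100000…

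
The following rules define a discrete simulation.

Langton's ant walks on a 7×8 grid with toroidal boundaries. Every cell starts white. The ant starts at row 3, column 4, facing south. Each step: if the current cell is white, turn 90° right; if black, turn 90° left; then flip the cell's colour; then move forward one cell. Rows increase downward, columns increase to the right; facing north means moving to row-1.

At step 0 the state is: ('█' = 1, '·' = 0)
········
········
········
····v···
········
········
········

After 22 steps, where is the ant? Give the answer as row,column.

2,7

t=0: ········
········
········
····v···
········
········
········
t=1: ········
········
········
···<█···
········
········
········
t=2: ········
········
···^····
···██···
········
········
········
t=3: ········
········
···█>···
···██···
········
········
········
t=4: ········
········
···██···
···█v···
········
········
········
t=5: ········
········
···██···
···█·>··
········
········
········
t=6: ········
········
···██···
···█·█··
·····v··
········
········
t=7: ········
········
···██···
···█·█··
····<█··
········
········
t=8: ········
········
···██···
···█^█··
····██··
········
········
t=9: ········
········
···██···
···██>··
····██··
········
········
t=10: ········
········
···██^··
···██···
····██··
········
········
t=11: ········
········
···███>·
···██···
····██··
········
········
t=12: ········
········
···████·
···██·v·
····██··
········
········
t=13: ········
········
···████·
···██<█·
····██··
········
········
t=14: ········
········
···██^█·
···████·
····██··
········
········
t=15: ········
········
···█<·█·
···████·
····██··
········
········
t=16: ········
········
···█··█·
···█v██·
····██··
········
········
t=17: ········
········
···█··█·
···█·>█·
····██··
········
········
t=18: ········
········
···█·^█·
···█··█·
····██··
········
········
t=19: ········
········
···█·█>·
···█··█·
····██··
········
········
t=20: ········
······^·
···█·█··
···█··█·
····██··
········
········
t=21: ········
······█>
···█·█··
···█··█·
····██··
········
········
t=22: ········
······██
···█·█·v
···█··█·
····██··
········
········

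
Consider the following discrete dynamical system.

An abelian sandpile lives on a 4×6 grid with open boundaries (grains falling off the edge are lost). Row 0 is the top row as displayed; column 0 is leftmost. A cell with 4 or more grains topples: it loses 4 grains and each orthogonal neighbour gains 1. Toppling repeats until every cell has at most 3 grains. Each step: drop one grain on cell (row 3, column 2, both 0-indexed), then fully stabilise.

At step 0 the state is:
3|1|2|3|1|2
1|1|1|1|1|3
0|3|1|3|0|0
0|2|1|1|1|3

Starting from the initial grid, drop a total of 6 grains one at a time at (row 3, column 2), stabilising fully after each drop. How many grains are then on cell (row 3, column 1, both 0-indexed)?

3

0) 3|1|2|3|1|2
1|1|1|1|1|3
0|3|1|3|0|0
0|2|1|1|1|3
1) 3|1|2|3|1|2
1|1|1|1|1|3
0|3|1|3|0|0
0|2|2|1|1|3
2) 3|1|2|3|1|2
1|1|1|1|1|3
0|3|1|3|0|0
0|2|3|1|1|3
3) 3|1|2|3|1|2
1|1|1|1|1|3
0|3|2|3|0|0
0|3|0|2|1|3
4) 3|1|2|3|1|2
1|1|1|1|1|3
0|3|2|3|0|0
0|3|1|2|1|3
5) 3|1|2|3|1|2
1|1|1|1|1|3
0|3|2|3|0|0
0|3|2|2|1|3
6) 3|1|2|3|1|2
1|1|1|1|1|3
0|3|2|3|0|0
0|3|3|2|1|3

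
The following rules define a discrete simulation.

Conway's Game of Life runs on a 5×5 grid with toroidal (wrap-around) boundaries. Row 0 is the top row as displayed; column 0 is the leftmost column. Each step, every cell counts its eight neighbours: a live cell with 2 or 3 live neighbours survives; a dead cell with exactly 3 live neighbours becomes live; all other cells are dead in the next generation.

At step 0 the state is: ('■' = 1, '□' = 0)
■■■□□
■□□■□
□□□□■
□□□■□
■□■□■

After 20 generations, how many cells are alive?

0) ■■■□□
■□□■□
□□□□■
□□□■□
■□■□■
1) □□■□□
■□■■□
□□□■■
■□□■□
■□■□■
2) ■□■□□
□■■□□
■■□□□
■■■□□
■□■□■
3) ■□■□■
□□■□□
□□□□□
□□■■□
□□■□■
4) ■□■□■
□■□■□
□□■■□
□□■■□
■□■□■
5) □□■□□
■■□□□
□■□□■
□□□□□
■□■□□
6) ■□■□□
■■■□□
□■□□□
■■□□□
□■□□□
7) ■□■□□
■□■□□
□□□□□
■■■□□
□□■□□
8) □□■■□
□□□□□
■□■□□
□■■□□
■□■■□
9) □■■■■
□■■■□
□□■□□
■□□□■
□□□□■
10) □■□□■
■□□□■
■□■□■
■□□■■
□■■□□
11) □■■■■
□□□□□
□□□□□
□□□□□
□■■□□
12) ■■□■□
□□■■□
□□□□□
□□□□□
■■□□□
13) ■□□■□
□■■■■
□□□□□
□□□□□
■■■□■
14) □□□□□
■■■■■
□□■■□
■■□□□
■■■■■
15) □□□□□
■■□□■
□□□□□
□□□□□
□□■■■
16) □■■□□
■□□□□
■□□□□
□□□■□
□□□■□
17) □■■□□
■□□□□
□□□□■
□□□□■
□□□■□
18) □■■□□
■■□□□
■□□□■
□□□■■
□□■■□
19) ■□□■□
□□■□■
□■□■□
■□■□□
□■□□■
20) ■■■■□
■■■□■
■■□■■
■□■■■
□■■■■

20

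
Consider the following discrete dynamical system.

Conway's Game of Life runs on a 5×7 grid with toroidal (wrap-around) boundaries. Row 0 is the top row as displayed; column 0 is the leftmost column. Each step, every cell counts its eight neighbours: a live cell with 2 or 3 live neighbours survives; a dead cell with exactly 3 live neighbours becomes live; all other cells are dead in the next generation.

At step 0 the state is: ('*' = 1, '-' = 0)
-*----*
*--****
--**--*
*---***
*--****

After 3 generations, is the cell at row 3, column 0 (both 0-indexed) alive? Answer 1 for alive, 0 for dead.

1

[0] -*----*
*--****
--**--*
*---***
*--****
[1] -**----
-*-**--
-**----
-**----
-*-*---
[2] **--*--
*--*---
*------
*--*---
*--*---
[3] *****-*
*-----*
**----*
**----*
*-***-*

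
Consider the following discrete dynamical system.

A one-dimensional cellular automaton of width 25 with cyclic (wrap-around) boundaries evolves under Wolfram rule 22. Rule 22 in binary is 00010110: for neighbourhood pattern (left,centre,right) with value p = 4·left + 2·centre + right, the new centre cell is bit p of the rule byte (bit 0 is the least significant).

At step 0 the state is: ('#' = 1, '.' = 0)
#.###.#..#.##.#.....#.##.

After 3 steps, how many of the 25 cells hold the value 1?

gen 0: #.###.#..#.##.#.....#.##.
gen 1: #.....####....##...##....
gen 2: ##...#....#..#..#.#..#..#
gen 3: ..#.###..########.######.

18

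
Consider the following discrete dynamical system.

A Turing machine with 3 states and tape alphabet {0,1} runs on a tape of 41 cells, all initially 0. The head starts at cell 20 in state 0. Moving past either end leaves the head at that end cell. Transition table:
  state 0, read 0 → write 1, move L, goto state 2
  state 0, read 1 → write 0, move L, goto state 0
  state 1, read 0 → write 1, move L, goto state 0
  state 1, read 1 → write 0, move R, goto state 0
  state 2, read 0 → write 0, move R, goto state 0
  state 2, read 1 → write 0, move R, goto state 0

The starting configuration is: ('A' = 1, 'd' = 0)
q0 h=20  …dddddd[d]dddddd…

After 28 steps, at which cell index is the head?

10

gen 0: q0 h=20  …dddddd[d]dddddd…
gen 1: q2 h=19  …dddddd[d]Addddd…
gen 2: q0 h=20  …dddddd[A]dddddd…
gen 3: q0 h=19  …dddddd[d]dddddd…
gen 4: q2 h=18  …dddddd[d]Addddd…
gen 5: q0 h=19  …dddddd[A]dddddd…
gen 6: q0 h=18  …dddddd[d]dddddd…
gen 7: q2 h=17  …dddddd[d]Addddd…
gen 8: q0 h=18  …dddddd[A]dddddd…
gen 9: q0 h=17  …dddddd[d]dddddd…
gen 10: q2 h=16  …dddddd[d]Addddd…
gen 11: q0 h=17  …dddddd[A]dddddd…
gen 12: q0 h=16  …dddddd[d]dddddd…
gen 13: q2 h=15  …dddddd[d]Addddd…
gen 14: q0 h=16  …dddddd[A]dddddd…
gen 15: q0 h=15  …dddddd[d]dddddd…
gen 16: q2 h=14  …dddddd[d]Addddd…
gen 17: q0 h=15  …dddddd[A]dddddd…
gen 18: q0 h=14  …dddddd[d]dddddd…
gen 19: q2 h=13  …dddddd[d]Addddd…
gen 20: q0 h=14  …dddddd[A]dddddd…
gen 21: q0 h=13  …dddddd[d]dddddd…
gen 22: q2 h=12  …dddddd[d]Addddd…
gen 23: q0 h=13  …dddddd[A]dddddd…
gen 24: q0 h=12  …dddddd[d]dddddd…
gen 25: q2 h=11  …dddddd[d]Addddd…
gen 26: q0 h=12  …dddddd[A]dddddd…
gen 27: q0 h=11  …dddddd[d]dddddd…
gen 28: q2 h=10  …dddddd[d]Addddd…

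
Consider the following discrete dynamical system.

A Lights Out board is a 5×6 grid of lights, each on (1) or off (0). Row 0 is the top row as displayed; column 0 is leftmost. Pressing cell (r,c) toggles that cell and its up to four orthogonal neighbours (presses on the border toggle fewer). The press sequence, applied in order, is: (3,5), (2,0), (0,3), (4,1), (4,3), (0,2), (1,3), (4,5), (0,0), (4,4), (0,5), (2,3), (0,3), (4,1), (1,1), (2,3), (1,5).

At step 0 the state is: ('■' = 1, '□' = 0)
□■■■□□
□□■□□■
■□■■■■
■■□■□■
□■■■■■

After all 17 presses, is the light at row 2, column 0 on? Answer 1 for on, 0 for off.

gen 0: □■■■□□
□□■□□■
■□■■■■
■■□■□■
□■■■■■
gen 1: □■■■□□
□□■□□■
■□■■■□
■■□■■□
□■■■■□
gen 2: □■■■□□
■□■□□■
□■■■■□
□■□■■□
□■■■■□
gen 3: □■□□■□
■□■■□■
□■■■■□
□■□■■□
□■■■■□
gen 4: □■□□■□
■□■■□■
□■■■■□
□□□■■□
■□□■■□
gen 5: □■□□■□
■□■■□■
□■■■■□
□□□□■□
■□■□□□
gen 6: □□■■■□
■□□■□■
□■■■■□
□□□□■□
■□■□□□
gen 7: □□■□■□
■□■□■■
□■■□■□
□□□□■□
■□■□□□
gen 8: □□■□■□
■□■□■■
□■■□■□
□□□□■■
■□■□■■
gen 9: ■■■□■□
□□■□■■
□■■□■□
□□□□■■
■□■□■■
gen 10: ■■■□■□
□□■□■■
□■■□■□
□□□□□■
■□■■□□
gen 11: ■■■□□■
□□■□■□
□■■□■□
□□□□□■
■□■■□□
gen 12: ■■■□□■
□□■■■□
□■□■□□
□□□■□■
■□■■□□
gen 13: ■■□■■■
□□■□■□
□■□■□□
□□□■□■
■□■■□□
gen 14: ■■□■■■
□□■□■□
□■□■□□
□■□■□■
□■□■□□
gen 15: ■□□■■■
■■□□■□
□□□■□□
□■□■□■
□■□■□□
gen 16: ■□□■■■
■■□■■□
□□■□■□
□■□□□■
□■□■□□
gen 17: ■□□■■□
■■□■□■
□□■□■■
□■□□□■
□■□■□□

0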